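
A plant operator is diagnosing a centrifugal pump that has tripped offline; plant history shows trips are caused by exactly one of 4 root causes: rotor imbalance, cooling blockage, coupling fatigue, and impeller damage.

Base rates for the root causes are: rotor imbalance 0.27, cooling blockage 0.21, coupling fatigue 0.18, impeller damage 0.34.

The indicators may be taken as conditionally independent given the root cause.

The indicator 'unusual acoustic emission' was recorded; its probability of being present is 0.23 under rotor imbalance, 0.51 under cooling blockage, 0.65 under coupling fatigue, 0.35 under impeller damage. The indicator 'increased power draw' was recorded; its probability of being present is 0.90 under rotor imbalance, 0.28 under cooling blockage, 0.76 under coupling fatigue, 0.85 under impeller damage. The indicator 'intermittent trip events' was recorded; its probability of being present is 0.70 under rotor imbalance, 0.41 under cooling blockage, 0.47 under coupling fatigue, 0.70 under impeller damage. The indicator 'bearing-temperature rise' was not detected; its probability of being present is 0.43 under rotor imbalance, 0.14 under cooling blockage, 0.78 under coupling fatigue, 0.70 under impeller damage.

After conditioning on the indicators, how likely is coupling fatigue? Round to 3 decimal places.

Multiply each prior by the joint likelihood of the indicator pattern (using 1 − P(present | H) for each absent indicator):
  rotor imbalance: 0.27 × 0.23 × 0.90 × 0.70 × (1 − 0.43) = 0.0223
  cooling blockage: 0.21 × 0.51 × 0.28 × 0.41 × (1 − 0.14) = 0.010574
  coupling fatigue: 0.18 × 0.65 × 0.76 × 0.47 × (1 − 0.78) = 0.0091943
  impeller damage: 0.34 × 0.35 × 0.85 × 0.70 × (1 − 0.70) = 0.021241
Normalizing constant Z = 0.0223 + 0.010574 + 0.0091943 + 0.021241 = 0.06331.
P(coupling fatigue | evidence) = 0.0091943 / 0.06331 ≈ 0.145.

0.145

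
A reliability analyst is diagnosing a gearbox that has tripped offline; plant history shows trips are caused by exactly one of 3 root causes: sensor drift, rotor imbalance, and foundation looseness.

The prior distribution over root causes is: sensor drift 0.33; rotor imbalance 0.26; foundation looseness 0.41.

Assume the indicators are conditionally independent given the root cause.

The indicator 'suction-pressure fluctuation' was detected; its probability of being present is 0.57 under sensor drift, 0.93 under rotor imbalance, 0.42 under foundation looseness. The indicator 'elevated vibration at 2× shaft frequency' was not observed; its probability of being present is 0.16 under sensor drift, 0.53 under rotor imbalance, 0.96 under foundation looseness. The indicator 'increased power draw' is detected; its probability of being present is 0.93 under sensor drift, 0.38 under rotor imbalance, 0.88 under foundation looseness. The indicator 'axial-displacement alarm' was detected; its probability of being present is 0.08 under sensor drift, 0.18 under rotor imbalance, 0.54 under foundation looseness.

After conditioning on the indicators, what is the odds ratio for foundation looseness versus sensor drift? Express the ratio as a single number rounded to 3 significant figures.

0.278

The normalizing constant cancels in an odds ratio, so compute prior × likelihood for the two hypotheses only (using 1 − P(present | H) for each absent indicator):
  foundation looseness: 0.41 × 0.42 × (1 − 0.96) × 0.88 × 0.54 = 0.0032732
  sensor drift: 0.33 × 0.57 × (1 − 0.16) × 0.93 × 0.08 = 0.011755
Odds(foundation looseness : sensor drift) = 0.0032732 / 0.011755 ≈ 0.278.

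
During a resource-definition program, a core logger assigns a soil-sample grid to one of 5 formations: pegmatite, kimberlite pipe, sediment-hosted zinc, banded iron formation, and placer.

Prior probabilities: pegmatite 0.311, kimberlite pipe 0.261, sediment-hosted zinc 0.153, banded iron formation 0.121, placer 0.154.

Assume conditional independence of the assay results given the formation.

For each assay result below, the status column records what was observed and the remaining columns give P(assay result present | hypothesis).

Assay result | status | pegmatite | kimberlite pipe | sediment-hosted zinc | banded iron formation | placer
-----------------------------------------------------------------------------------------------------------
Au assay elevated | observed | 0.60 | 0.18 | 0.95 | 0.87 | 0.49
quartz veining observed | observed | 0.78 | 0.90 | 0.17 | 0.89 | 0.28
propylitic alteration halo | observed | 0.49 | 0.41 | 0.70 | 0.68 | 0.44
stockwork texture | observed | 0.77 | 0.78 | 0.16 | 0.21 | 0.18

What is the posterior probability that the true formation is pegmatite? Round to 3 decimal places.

For each hypothesis, the unnormalized posterior weight is prior × product of the assay result likelihoods:
  pegmatite: 0.311 × 0.60 × 0.78 × 0.49 × 0.77 = 0.054915
  kimberlite pipe: 0.261 × 0.18 × 0.90 × 0.41 × 0.78 = 0.013522
  sediment-hosted zinc: 0.153 × 0.95 × 0.17 × 0.70 × 0.16 = 0.0027675
  banded iron formation: 0.121 × 0.87 × 0.89 × 0.68 × 0.21 = 0.013379
  placer: 0.154 × 0.49 × 0.28 × 0.44 × 0.18 = 0.0016734
Marginal likelihood of the evidence = 0.086257.
P(pegmatite | evidence) = 0.054915 / 0.086257 ≈ 0.637.

0.637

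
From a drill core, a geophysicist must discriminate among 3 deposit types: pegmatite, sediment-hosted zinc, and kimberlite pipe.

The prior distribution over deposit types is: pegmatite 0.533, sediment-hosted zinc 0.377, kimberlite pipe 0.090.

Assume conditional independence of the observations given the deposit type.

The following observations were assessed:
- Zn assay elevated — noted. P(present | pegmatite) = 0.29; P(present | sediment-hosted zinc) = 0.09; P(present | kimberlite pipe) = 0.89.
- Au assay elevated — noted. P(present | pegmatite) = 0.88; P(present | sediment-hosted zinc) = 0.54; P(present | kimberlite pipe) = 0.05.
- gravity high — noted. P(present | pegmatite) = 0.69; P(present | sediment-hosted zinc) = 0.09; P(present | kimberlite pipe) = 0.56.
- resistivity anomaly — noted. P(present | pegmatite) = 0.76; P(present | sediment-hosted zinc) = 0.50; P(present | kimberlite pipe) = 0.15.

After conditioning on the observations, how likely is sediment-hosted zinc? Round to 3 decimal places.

For each hypothesis, the unnormalized posterior weight is prior × product of the observation likelihoods:
  pegmatite: 0.533 × 0.29 × 0.88 × 0.69 × 0.76 = 0.07133
  sediment-hosted zinc: 0.377 × 0.09 × 0.54 × 0.09 × 0.50 = 0.0008245
  kimberlite pipe: 0.090 × 0.89 × 0.05 × 0.56 × 0.15 = 0.00033642
The unnormalized weights sum to 0.072491.
P(sediment-hosted zinc | evidence) = 0.0008245 / 0.072491 ≈ 0.011.

0.011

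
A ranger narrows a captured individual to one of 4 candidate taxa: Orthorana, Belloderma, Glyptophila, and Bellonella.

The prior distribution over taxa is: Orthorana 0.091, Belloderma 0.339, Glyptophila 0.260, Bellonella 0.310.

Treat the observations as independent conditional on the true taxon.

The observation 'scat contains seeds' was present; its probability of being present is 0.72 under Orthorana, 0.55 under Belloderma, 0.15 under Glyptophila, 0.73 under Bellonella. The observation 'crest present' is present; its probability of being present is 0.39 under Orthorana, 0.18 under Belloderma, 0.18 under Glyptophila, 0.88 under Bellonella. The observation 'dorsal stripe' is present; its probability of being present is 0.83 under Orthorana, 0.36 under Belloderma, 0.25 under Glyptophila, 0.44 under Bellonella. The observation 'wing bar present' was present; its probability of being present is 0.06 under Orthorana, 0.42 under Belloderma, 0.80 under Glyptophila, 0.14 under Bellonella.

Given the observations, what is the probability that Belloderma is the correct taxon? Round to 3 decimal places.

By Bayes' rule with conditional independence, the unnormalized weight for each hypothesis is prior × ∏ likelihoods:
  Orthorana: 0.091 × 0.72 × 0.39 × 0.83 × 0.06 = 0.0012725
  Belloderma: 0.339 × 0.55 × 0.18 × 0.36 × 0.42 = 0.0050744
  Glyptophila: 0.260 × 0.15 × 0.18 × 0.25 × 0.80 = 0.001404
  Bellonella: 0.310 × 0.73 × 0.88 × 0.44 × 0.14 = 0.012267
Marginal likelihood of the evidence = 0.020018.
P(Belloderma | evidence) = 0.0050744 / 0.020018 ≈ 0.253.

0.253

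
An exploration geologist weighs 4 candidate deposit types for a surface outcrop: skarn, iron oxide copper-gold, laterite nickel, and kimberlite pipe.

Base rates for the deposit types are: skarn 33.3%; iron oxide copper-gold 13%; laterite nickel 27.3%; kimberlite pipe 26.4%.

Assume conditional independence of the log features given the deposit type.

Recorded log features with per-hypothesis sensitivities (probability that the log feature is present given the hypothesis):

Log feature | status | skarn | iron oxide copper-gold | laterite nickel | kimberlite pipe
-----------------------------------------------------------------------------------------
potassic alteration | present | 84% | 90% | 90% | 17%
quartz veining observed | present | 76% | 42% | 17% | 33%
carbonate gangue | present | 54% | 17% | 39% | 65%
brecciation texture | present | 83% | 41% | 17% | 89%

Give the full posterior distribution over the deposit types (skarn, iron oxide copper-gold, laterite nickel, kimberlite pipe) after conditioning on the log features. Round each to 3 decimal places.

Multiply each prior by the joint likelihood of the log feature pattern:
  skarn: 0.333 × 0.84 × 0.76 × 0.54 × 0.83 = 0.095282
  iron oxide copper-gold: 0.130 × 0.90 × 0.42 × 0.17 × 0.41 = 0.0034251
  laterite nickel: 0.273 × 0.90 × 0.17 × 0.39 × 0.17 = 0.0027693
  kimberlite pipe: 0.264 × 0.17 × 0.33 × 0.65 × 0.89 = 0.0085678
Marginal likelihood of the evidence = 0.11004.
P(skarn | evidence) = 0.095282 / 0.11004 ≈ 0.866
P(iron oxide copper-gold | evidence) = 0.0034251 / 0.11004 ≈ 0.031
P(laterite nickel | evidence) = 0.0027693 / 0.11004 ≈ 0.025
P(kimberlite pipe | evidence) = 0.0085678 / 0.11004 ≈ 0.078

0.866, 0.031, 0.025, 0.078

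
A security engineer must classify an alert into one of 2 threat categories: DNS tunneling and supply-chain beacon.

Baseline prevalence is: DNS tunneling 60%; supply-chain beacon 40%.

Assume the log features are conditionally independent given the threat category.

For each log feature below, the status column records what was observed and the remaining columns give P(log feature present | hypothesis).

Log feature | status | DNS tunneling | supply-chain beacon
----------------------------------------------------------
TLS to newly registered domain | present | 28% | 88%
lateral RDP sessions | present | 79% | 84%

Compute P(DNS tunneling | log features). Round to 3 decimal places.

For each hypothesis, the unnormalized posterior weight is prior × product of the log feature likelihoods:
  DNS tunneling: 0.60 × 0.28 × 0.79 = 0.13272
  supply-chain beacon: 0.40 × 0.88 × 0.84 = 0.29568
Marginal likelihood of the evidence = 0.4284.
P(DNS tunneling | evidence) = 0.13272 / 0.4284 ≈ 0.310.

0.310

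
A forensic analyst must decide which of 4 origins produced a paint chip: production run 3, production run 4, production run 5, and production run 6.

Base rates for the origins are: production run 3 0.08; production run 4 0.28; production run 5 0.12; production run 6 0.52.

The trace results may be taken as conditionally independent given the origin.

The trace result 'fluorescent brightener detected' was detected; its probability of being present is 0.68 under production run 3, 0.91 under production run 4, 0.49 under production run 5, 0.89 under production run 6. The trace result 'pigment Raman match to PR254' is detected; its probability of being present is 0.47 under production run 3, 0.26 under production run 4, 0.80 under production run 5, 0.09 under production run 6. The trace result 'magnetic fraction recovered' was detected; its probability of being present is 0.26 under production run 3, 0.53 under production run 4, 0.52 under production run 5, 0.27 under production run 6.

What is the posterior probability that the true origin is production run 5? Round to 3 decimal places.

0.316

By Bayes' rule with conditional independence, the unnormalized weight for each hypothesis is prior × ∏ likelihoods:
  production run 3: 0.08 × 0.68 × 0.47 × 0.26 = 0.0066477
  production run 4: 0.28 × 0.91 × 0.26 × 0.53 = 0.035111
  production run 5: 0.12 × 0.49 × 0.80 × 0.52 = 0.024461
  production run 6: 0.52 × 0.89 × 0.09 × 0.27 = 0.011246
Normalizing constant Z = 0.0066477 + 0.035111 + 0.024461 + 0.011246 = 0.077466.
P(production run 5 | evidence) = 0.024461 / 0.077466 ≈ 0.316.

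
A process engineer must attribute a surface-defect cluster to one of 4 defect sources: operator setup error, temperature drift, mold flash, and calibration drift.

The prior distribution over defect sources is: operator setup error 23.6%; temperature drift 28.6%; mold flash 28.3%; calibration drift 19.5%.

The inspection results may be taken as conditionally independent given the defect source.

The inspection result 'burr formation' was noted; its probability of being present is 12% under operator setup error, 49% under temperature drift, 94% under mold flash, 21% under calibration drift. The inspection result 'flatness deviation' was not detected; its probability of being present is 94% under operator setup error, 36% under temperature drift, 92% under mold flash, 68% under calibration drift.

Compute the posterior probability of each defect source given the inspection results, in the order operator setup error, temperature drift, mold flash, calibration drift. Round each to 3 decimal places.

Multiply each prior by the joint likelihood of the inspection result pattern (using 1 − P(present | H) for each absent inspection result):
  operator setup error: 0.236 × 0.12 × (1 − 0.94) = 0.0016992
  temperature drift: 0.286 × 0.49 × (1 − 0.36) = 0.08969
  mold flash: 0.283 × 0.94 × (1 − 0.92) = 0.021282
  calibration drift: 0.195 × 0.21 × (1 − 0.68) = 0.013104
The unnormalized weights sum to 0.12577.
P(operator setup error | evidence) = 0.0016992 / 0.12577 ≈ 0.014
P(temperature drift | evidence) = 0.08969 / 0.12577 ≈ 0.713
P(mold flash | evidence) = 0.021282 / 0.12577 ≈ 0.169
P(calibration drift | evidence) = 0.013104 / 0.12577 ≈ 0.104

0.014, 0.713, 0.169, 0.104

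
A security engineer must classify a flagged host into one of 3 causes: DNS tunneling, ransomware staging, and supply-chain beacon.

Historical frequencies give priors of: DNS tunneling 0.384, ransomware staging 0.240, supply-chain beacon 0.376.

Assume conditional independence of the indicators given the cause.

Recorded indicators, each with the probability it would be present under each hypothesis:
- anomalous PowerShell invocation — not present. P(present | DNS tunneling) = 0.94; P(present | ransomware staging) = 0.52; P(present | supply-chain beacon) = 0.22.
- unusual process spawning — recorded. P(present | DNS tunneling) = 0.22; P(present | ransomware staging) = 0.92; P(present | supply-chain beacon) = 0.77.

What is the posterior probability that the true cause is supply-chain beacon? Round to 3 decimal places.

By Bayes' rule with conditional independence, the unnormalized weight for each hypothesis is prior × ∏ likelihoods (using 1 − P(present | H) for each absent indicator):
  DNS tunneling: 0.384 × (1 − 0.94) × 0.22 = 0.0050688
  ransomware staging: 0.240 × (1 − 0.52) × 0.92 = 0.10598
  supply-chain beacon: 0.376 × (1 − 0.22) × 0.77 = 0.22583
Normalizing constant Z = 0.0050688 + 0.10598 + 0.22583 = 0.33688.
P(supply-chain beacon | evidence) = 0.22583 / 0.33688 ≈ 0.670.

0.670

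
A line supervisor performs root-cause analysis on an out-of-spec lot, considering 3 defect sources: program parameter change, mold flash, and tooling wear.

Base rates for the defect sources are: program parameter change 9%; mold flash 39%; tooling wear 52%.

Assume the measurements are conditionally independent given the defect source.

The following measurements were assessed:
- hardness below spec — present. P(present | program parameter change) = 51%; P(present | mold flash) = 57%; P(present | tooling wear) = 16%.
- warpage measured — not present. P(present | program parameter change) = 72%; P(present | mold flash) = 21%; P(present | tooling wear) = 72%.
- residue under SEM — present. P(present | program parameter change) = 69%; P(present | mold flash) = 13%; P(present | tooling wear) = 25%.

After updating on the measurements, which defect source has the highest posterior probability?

Multiply each prior by the joint likelihood of the measurement pattern (using 1 − P(present | H) for each absent measurement):
  program parameter change: 0.09 × 0.51 × (1 − 0.72) × 0.69 = 0.0088679
  mold flash: 0.39 × 0.57 × (1 − 0.21) × 0.13 = 0.02283
  tooling wear: 0.52 × 0.16 × (1 − 0.72) × 0.25 = 0.005824
Marginal likelihood of the evidence = 0.037522.
P(program parameter change | evidence) ≈ 0.0088679 / 0.037522 ≈ 0.236
P(mold flash | evidence) ≈ 0.02283 / 0.037522 ≈ 0.608
P(tooling wear | evidence) ≈ 0.005824 / 0.037522 ≈ 0.155
The largest is 0.608, so mold flash is most probable.

mold flash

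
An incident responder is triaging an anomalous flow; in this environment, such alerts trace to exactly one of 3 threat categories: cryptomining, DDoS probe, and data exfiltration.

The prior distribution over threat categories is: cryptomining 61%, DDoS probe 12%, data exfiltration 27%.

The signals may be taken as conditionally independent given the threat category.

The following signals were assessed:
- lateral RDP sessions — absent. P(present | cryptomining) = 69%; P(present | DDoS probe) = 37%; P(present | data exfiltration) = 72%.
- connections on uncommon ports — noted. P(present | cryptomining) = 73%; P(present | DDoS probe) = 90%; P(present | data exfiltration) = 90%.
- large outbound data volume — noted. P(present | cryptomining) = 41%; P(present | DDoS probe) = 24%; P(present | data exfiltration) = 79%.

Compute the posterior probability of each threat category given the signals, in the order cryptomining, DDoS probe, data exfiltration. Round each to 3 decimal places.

Multiply each prior by the joint likelihood of the signal pattern (using 1 − P(present | H) for each absent signal):
  cryptomining: 0.61 × (1 − 0.69) × 0.73 × 0.41 = 0.056598
  DDoS probe: 0.12 × (1 − 0.37) × 0.90 × 0.24 = 0.01633
  data exfiltration: 0.27 × (1 − 0.72) × 0.90 × 0.79 = 0.053752
Marginal likelihood of the evidence = 0.12668.
P(cryptomining | evidence) = 0.056598 / 0.12668 ≈ 0.447
P(DDoS probe | evidence) = 0.01633 / 0.12668 ≈ 0.129
P(data exfiltration | evidence) = 0.053752 / 0.12668 ≈ 0.424

0.447, 0.129, 0.424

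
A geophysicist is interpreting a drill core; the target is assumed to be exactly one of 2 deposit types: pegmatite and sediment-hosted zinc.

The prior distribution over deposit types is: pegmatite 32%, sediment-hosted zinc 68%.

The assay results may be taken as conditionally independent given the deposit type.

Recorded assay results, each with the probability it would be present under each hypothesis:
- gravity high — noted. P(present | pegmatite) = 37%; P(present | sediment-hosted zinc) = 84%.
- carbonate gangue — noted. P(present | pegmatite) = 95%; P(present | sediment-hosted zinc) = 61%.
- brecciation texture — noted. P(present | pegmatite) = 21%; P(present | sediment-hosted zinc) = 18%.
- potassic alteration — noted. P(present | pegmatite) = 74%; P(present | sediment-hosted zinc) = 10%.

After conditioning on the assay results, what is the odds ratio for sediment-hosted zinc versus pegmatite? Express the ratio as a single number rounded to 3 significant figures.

The normalizing constant cancels in an odds ratio, so compute prior × likelihood for the two hypotheses only:
  sediment-hosted zinc: 0.68 × 0.84 × 0.61 × 0.18 × 0.10 = 0.0062718
  pegmatite: 0.32 × 0.37 × 0.95 × 0.21 × 0.74 = 0.017479
Posterior odds = 0.0062718 / 0.017479 ≈ 0.359.

0.359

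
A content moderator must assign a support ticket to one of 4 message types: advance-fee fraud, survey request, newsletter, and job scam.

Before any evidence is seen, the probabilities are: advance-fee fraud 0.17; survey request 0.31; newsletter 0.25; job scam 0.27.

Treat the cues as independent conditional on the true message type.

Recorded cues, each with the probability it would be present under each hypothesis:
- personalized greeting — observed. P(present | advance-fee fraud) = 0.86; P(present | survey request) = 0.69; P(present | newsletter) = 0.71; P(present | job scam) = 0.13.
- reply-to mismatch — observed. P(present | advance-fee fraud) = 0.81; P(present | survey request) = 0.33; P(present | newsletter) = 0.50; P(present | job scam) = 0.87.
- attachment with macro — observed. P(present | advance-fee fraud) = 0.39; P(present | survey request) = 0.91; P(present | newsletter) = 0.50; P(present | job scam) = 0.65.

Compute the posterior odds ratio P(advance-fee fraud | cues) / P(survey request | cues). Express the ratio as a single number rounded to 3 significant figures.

0.719

Unnormalized posterior weight (prior times the cue likelihoods) for each of the two hypotheses:
  advance-fee fraud: 0.17 × 0.86 × 0.81 × 0.39 = 0.046185
  survey request: 0.31 × 0.69 × 0.33 × 0.91 = 0.064234
Posterior odds = 0.046185 / 0.064234 ≈ 0.719.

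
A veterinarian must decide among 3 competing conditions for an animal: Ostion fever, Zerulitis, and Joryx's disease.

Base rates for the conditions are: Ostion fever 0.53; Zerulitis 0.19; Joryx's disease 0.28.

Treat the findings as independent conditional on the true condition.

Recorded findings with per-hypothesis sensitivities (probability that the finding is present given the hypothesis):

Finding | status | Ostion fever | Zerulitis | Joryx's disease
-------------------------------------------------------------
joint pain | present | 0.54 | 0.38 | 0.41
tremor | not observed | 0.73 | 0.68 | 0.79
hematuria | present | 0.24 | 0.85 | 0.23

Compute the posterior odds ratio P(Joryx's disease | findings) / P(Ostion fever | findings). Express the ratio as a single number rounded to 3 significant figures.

0.299

The normalizing constant cancels in an odds ratio, so compute prior × likelihood for the two hypotheses only (using 1 − P(present | H) for each absent finding):
  Joryx's disease: 0.28 × 0.41 × (1 − 0.79) × 0.23 = 0.0055448
  Ostion fever: 0.53 × 0.54 × (1 − 0.73) × 0.24 = 0.018546
Posterior odds = 0.0055448 / 0.018546 ≈ 0.299.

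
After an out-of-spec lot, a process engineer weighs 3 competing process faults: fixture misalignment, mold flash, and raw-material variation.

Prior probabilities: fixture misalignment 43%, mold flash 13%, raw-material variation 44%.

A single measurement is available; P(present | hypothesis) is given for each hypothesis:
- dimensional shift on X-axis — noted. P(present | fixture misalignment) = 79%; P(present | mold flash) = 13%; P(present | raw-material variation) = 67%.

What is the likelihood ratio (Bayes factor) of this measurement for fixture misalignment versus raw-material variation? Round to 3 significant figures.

Likelihood of this measurement under each hypothesis:
  fixture misalignment: 0.79
  raw-material variation: 0.67
Bayes factor = 0.79 / 0.67 ≈ 1.18

1.18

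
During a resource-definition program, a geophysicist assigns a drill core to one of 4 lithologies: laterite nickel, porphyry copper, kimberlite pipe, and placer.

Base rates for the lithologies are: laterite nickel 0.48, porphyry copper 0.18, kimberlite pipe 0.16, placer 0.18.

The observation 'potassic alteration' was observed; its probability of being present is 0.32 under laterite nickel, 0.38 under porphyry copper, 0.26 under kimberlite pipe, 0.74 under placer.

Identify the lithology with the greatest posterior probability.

For each hypothesis, the unnormalized posterior weight is prior × likelihood:
  laterite nickel: 0.48 × 0.32 = 0.1536
  porphyry copper: 0.18 × 0.38 = 0.0684
  kimberlite pipe: 0.16 × 0.26 = 0.0416
  placer: 0.18 × 0.74 = 0.1332
Marginal likelihood of the evidence = 0.3968.
P(laterite nickel | evidence) ≈ 0.1536 / 0.3968 ≈ 0.387
P(porphyry copper | evidence) ≈ 0.0684 / 0.3968 ≈ 0.172
P(kimberlite pipe | evidence) ≈ 0.0416 / 0.3968 ≈ 0.105
P(placer | evidence) ≈ 0.1332 / 0.3968 ≈ 0.336
The largest is 0.387, so laterite nickel is most probable.

laterite nickel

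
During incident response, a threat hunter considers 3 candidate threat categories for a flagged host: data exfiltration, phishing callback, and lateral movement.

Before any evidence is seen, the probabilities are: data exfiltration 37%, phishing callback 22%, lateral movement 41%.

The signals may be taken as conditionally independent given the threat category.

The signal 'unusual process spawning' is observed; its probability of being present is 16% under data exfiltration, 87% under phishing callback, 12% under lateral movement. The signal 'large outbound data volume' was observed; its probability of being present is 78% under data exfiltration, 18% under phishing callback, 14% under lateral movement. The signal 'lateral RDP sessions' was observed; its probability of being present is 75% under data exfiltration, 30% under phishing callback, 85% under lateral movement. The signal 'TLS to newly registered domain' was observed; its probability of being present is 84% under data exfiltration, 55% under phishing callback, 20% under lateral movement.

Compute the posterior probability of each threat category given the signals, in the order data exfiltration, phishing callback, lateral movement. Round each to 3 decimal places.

0.809, 0.158, 0.033

Multiply each prior by the joint likelihood of the signal pattern:
  data exfiltration: 0.37 × 0.16 × 0.78 × 0.75 × 0.84 = 0.029091
  phishing callback: 0.22 × 0.87 × 0.18 × 0.30 × 0.55 = 0.0056846
  lateral movement: 0.41 × 0.12 × 0.14 × 0.85 × 0.20 = 0.001171
The unnormalized weights sum to 0.035946.
P(data exfiltration | evidence) = 0.029091 / 0.035946 ≈ 0.809
P(phishing callback | evidence) = 0.0056846 / 0.035946 ≈ 0.158
P(lateral movement | evidence) = 0.001171 / 0.035946 ≈ 0.033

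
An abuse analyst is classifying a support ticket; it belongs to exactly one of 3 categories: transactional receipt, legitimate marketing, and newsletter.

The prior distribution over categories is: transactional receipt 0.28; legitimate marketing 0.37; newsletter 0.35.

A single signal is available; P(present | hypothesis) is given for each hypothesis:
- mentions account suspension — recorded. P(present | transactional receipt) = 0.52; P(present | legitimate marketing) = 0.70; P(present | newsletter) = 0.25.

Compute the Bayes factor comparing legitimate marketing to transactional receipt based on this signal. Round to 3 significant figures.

1.35

Likelihood of this signal under each hypothesis:
  legitimate marketing: 0.7
  transactional receipt: 0.52
Bayes factor = 0.7 / 0.52 ≈ 1.35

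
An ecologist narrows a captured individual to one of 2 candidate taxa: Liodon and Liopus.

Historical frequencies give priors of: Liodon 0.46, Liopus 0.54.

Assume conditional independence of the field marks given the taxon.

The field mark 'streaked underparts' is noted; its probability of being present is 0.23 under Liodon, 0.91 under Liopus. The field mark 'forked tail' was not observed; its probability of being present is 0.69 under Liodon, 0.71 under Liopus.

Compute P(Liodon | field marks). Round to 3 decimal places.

For each hypothesis, the unnormalized posterior weight is prior × product of the field mark likelihoods (using 1 − P(present | H) for each absent field mark):
  Liodon: 0.46 × 0.23 × (1 − 0.69) = 0.032798
  Liopus: 0.54 × 0.91 × (1 − 0.71) = 0.14251
The unnormalized weights sum to 0.1753.
P(Liodon | evidence) = 0.032798 / 0.1753 ≈ 0.187.

0.187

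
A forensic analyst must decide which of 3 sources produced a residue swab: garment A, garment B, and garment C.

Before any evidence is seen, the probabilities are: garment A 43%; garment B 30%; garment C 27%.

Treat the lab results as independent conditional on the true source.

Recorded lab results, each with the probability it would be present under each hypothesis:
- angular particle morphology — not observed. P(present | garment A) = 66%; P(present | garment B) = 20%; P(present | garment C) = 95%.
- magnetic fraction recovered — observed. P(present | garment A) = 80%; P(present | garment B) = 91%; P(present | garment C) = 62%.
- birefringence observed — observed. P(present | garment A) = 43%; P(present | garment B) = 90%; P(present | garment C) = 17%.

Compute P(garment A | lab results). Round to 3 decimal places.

0.203

By Bayes' rule with conditional independence, the unnormalized weight for each hypothesis is prior × ∏ likelihoods (using 1 − P(present | H) for each absent lab result):
  garment A: 0.43 × (1 − 0.66) × 0.80 × 0.43 = 0.050293
  garment B: 0.30 × (1 − 0.20) × 0.91 × 0.90 = 0.19656
  garment C: 0.27 × (1 − 0.95) × 0.62 × 0.17 = 0.0014229
The unnormalized weights sum to 0.24828.
P(garment A | evidence) = 0.050293 / 0.24828 ≈ 0.203.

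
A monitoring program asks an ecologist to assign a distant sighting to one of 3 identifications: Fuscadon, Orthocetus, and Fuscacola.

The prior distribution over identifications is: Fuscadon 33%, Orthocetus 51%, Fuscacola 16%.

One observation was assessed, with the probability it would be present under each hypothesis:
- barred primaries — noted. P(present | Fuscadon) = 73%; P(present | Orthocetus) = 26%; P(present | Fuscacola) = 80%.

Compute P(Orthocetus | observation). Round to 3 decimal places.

By Bayes' rule, the unnormalized weight for each hypothesis is prior × likelihood:
  Fuscadon: 0.33 × 0.73 = 0.2409
  Orthocetus: 0.51 × 0.26 = 0.1326
  Fuscacola: 0.16 × 0.80 = 0.128
Marginal likelihood of the evidence = 0.5015.
P(Orthocetus | evidence) = 0.1326 / 0.5015 ≈ 0.264.

0.264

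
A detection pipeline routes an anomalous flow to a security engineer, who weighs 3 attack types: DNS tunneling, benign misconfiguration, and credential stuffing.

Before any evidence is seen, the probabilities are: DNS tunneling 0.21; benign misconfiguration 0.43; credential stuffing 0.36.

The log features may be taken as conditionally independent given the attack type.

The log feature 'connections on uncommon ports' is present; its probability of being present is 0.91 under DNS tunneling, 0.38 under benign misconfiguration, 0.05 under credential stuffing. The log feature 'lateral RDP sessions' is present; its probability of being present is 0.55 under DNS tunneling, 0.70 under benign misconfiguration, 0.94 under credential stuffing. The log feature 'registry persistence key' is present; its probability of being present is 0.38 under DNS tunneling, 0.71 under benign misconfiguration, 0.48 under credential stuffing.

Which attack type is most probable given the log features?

By Bayes' rule with conditional independence, the unnormalized weight for each hypothesis is prior × ∏ likelihoods:
  DNS tunneling: 0.21 × 0.91 × 0.55 × 0.38 = 0.03994
  benign misconfiguration: 0.43 × 0.38 × 0.70 × 0.71 = 0.08121
  credential stuffing: 0.36 × 0.05 × 0.94 × 0.48 = 0.0081216
The unnormalized weights sum to 0.12927.
P(DNS tunneling | evidence) ≈ 0.03994 / 0.12927 ≈ 0.309
P(benign misconfiguration | evidence) ≈ 0.08121 / 0.12927 ≈ 0.628
P(credential stuffing | evidence) ≈ 0.0081216 / 0.12927 ≈ 0.063
The largest is 0.628, so benign misconfiguration is most probable.

benign misconfiguration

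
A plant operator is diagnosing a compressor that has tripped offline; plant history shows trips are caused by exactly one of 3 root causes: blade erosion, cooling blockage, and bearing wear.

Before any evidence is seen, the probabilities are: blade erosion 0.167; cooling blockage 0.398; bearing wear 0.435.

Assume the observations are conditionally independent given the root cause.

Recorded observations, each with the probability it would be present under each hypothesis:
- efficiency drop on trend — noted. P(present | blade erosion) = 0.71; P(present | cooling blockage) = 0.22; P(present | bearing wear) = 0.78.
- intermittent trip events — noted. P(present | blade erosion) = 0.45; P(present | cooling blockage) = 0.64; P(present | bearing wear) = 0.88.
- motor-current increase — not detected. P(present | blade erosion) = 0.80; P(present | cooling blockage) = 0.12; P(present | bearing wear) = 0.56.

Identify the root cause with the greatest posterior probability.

bearing wear

Multiply each prior by the joint likelihood of the evidence pattern (using 1 − P(present | H) for each absent observation):
  blade erosion: 0.167 × 0.71 × 0.45 × (1 − 0.80) = 0.010671
  cooling blockage: 0.398 × 0.22 × 0.64 × (1 − 0.12) = 0.049314
  bearing wear: 0.435 × 0.78 × 0.88 × (1 − 0.56) = 0.13138
Normalizing constant Z = 0.010671 + 0.049314 + 0.13138 = 0.19136.
P(blade erosion | evidence) ≈ 0.010671 / 0.19136 ≈ 0.056
P(cooling blockage | evidence) ≈ 0.049314 / 0.19136 ≈ 0.258
P(bearing wear | evidence) ≈ 0.13138 / 0.19136 ≈ 0.687
The largest is 0.687, so bearing wear is most probable.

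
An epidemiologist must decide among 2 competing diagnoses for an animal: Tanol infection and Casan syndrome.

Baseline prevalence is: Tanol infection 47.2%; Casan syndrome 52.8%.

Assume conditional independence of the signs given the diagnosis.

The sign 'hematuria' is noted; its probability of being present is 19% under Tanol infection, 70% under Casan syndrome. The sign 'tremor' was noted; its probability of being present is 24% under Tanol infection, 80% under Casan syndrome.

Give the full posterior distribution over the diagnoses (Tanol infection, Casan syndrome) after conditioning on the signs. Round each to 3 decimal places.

For each hypothesis, the unnormalized posterior weight is prior × product of the sign likelihoods:
  Tanol infection: 0.472 × 0.19 × 0.24 = 0.021523
  Casan syndrome: 0.528 × 0.70 × 0.80 = 0.29568
The unnormalized weights sum to 0.3172.
P(Tanol infection | evidence) = 0.021523 / 0.3172 ≈ 0.068
P(Casan syndrome | evidence) = 0.29568 / 0.3172 ≈ 0.932

0.068, 0.932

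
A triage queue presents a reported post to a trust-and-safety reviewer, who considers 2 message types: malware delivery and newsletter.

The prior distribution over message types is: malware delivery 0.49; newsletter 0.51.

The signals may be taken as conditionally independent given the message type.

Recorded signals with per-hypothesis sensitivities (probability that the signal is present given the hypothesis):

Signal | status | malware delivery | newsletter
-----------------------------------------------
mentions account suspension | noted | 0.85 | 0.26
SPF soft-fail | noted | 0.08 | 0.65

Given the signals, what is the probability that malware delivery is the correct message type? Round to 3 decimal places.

0.279

Multiply each prior by the joint likelihood of the signal pattern:
  malware delivery: 0.49 × 0.85 × 0.08 = 0.03332
  newsletter: 0.51 × 0.26 × 0.65 = 0.08619
Marginal likelihood of the evidence = 0.11951.
P(malware delivery | evidence) = 0.03332 / 0.11951 ≈ 0.279.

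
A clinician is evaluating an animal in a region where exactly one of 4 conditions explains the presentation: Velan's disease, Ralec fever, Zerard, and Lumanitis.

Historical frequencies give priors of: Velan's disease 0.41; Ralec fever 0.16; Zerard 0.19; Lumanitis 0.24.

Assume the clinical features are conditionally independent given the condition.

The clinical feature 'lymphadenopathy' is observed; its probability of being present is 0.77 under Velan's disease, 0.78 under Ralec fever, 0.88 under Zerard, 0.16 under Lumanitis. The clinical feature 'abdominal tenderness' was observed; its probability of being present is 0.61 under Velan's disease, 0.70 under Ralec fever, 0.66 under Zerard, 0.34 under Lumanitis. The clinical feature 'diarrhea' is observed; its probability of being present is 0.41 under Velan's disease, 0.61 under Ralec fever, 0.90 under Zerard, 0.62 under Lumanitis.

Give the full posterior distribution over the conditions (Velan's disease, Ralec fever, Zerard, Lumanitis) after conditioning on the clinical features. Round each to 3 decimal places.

0.329, 0.222, 0.414, 0.034

By Bayes' rule with conditional independence, the unnormalized weight for each hypothesis is prior × ∏ likelihoods:
  Velan's disease: 0.41 × 0.77 × 0.61 × 0.41 = 0.078957
  Ralec fever: 0.16 × 0.78 × 0.70 × 0.61 = 0.05329
  Zerard: 0.19 × 0.88 × 0.66 × 0.90 = 0.099317
  Lumanitis: 0.24 × 0.16 × 0.34 × 0.62 = 0.0080947
The unnormalized weights sum to 0.23966.
P(Velan's disease | evidence) = 0.078957 / 0.23966 ≈ 0.329
P(Ralec fever | evidence) = 0.05329 / 0.23966 ≈ 0.222
P(Zerard | evidence) = 0.099317 / 0.23966 ≈ 0.414
P(Lumanitis | evidence) = 0.0080947 / 0.23966 ≈ 0.034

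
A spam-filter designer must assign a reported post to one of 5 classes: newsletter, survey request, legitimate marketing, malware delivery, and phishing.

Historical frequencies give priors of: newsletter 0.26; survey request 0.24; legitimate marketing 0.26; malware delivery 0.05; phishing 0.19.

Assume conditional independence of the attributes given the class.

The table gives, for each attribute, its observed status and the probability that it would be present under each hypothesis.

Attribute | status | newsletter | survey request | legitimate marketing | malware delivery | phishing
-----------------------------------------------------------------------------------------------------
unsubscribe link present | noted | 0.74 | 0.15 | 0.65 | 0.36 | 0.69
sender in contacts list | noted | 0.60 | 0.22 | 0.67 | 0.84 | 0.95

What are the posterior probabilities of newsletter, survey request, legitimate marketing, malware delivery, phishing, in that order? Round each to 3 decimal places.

0.307, 0.021, 0.301, 0.040, 0.331

By Bayes' rule with conditional independence, the unnormalized weight for each hypothesis is prior × ∏ likelihoods:
  newsletter: 0.26 × 0.74 × 0.60 = 0.11544
  survey request: 0.24 × 0.15 × 0.22 = 0.00792
  legitimate marketing: 0.26 × 0.65 × 0.67 = 0.11323
  malware delivery: 0.05 × 0.36 × 0.84 = 0.01512
  phishing: 0.19 × 0.69 × 0.95 = 0.12454
Marginal likelihood of the evidence = 0.37626.
P(newsletter | evidence) = 0.11544 / 0.37626 ≈ 0.307
P(survey request | evidence) = 0.00792 / 0.37626 ≈ 0.021
P(legitimate marketing | evidence) = 0.11323 / 0.37626 ≈ 0.301
P(malware delivery | evidence) = 0.01512 / 0.37626 ≈ 0.040
P(phishing | evidence) = 0.12454 / 0.37626 ≈ 0.331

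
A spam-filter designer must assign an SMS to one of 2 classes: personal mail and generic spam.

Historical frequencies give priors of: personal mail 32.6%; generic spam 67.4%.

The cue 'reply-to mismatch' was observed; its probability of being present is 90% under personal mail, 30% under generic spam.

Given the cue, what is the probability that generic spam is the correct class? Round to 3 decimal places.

For each hypothesis, the unnormalized posterior weight is prior × likelihood:
  personal mail: 0.326 × 0.90 = 0.2934
  generic spam: 0.674 × 0.30 = 0.2022
Normalizing constant Z = 0.2934 + 0.2022 = 0.4956.
P(generic spam | evidence) = 0.2022 / 0.4956 ≈ 0.408.

0.408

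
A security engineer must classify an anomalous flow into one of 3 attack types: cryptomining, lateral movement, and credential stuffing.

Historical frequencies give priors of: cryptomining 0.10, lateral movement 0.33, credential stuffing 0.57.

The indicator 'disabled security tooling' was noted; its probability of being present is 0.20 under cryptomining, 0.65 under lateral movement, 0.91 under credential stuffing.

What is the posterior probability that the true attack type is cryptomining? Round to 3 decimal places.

0.027

By Bayes' rule, the unnormalized weight for each hypothesis is prior × likelihood:
  cryptomining: 0.10 × 0.20 = 0.02
  lateral movement: 0.33 × 0.65 = 0.2145
  credential stuffing: 0.57 × 0.91 = 0.5187
The unnormalized weights sum to 0.7532.
P(cryptomining | evidence) = 0.02 / 0.7532 ≈ 0.027.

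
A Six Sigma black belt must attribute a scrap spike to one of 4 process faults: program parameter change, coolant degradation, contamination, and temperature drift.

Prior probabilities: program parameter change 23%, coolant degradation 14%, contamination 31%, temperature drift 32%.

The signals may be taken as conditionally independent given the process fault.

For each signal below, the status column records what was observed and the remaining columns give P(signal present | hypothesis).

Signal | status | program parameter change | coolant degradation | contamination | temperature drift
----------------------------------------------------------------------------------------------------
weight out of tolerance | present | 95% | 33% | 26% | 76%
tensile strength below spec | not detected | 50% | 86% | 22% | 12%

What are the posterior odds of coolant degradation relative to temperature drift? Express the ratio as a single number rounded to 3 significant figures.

0.0302

The normalizing constant cancels in an odds ratio, so compute prior × likelihood for the two hypotheses only (using 1 − P(present | H) for each absent signal):
  coolant degradation: 0.14 × 0.33 × (1 − 0.86) = 0.006468
  temperature drift: 0.32 × 0.76 × (1 − 0.12) = 0.21402
Posterior odds = 0.006468 / 0.21402 ≈ 0.0302.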